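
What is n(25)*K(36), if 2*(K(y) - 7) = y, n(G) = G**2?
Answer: 15625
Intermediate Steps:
K(y) = 7 + y/2
n(25)*K(36) = 25**2*(7 + (1/2)*36) = 625*(7 + 18) = 625*25 = 15625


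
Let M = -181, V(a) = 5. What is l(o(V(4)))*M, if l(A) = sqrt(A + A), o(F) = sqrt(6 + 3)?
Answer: -181*sqrt(6) ≈ -443.36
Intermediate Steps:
o(F) = 3 (o(F) = sqrt(9) = 3)
l(A) = sqrt(2)*sqrt(A) (l(A) = sqrt(2*A) = sqrt(2)*sqrt(A))
l(o(V(4)))*M = (sqrt(2)*sqrt(3))*(-181) = sqrt(6)*(-181) = -181*sqrt(6)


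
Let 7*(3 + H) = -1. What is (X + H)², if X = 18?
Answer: 10816/49 ≈ 220.73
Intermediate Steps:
H = -22/7 (H = -3 + (⅐)*(-1) = -3 - ⅐ = -22/7 ≈ -3.1429)
(X + H)² = (18 - 22/7)² = (104/7)² = 10816/49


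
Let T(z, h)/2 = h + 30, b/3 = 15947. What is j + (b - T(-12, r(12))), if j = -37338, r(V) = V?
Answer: 10419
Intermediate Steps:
b = 47841 (b = 3*15947 = 47841)
T(z, h) = 60 + 2*h (T(z, h) = 2*(h + 30) = 2*(30 + h) = 60 + 2*h)
j + (b - T(-12, r(12))) = -37338 + (47841 - (60 + 2*12)) = -37338 + (47841 - (60 + 24)) = -37338 + (47841 - 1*84) = -37338 + (47841 - 84) = -37338 + 47757 = 10419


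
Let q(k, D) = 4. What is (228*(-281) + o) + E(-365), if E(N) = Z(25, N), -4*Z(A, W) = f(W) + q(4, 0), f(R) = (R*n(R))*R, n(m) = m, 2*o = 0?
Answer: 48370849/4 ≈ 1.2093e+7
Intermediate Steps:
o = 0 (o = (½)*0 = 0)
f(R) = R³ (f(R) = (R*R)*R = R²*R = R³)
Z(A, W) = -1 - W³/4 (Z(A, W) = -(W³ + 4)/4 = -(4 + W³)/4 = -1 - W³/4)
E(N) = -1 - N³/4
(228*(-281) + o) + E(-365) = (228*(-281) + 0) + (-1 - ¼*(-365)³) = (-64068 + 0) + (-1 - ¼*(-48627125)) = -64068 + (-1 + 48627125/4) = -64068 + 48627121/4 = 48370849/4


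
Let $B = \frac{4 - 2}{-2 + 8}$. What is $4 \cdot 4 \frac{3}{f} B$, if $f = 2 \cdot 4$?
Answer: $2$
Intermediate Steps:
$f = 8$
$B = \frac{1}{3}$ ($B = \frac{2}{6} = 2 \cdot \frac{1}{6} = \frac{1}{3} \approx 0.33333$)
$4 \cdot 4 \frac{3}{f} B = 4 \cdot 4 \cdot \frac{3}{8} \cdot \frac{1}{3} = 4 \cdot \frac{3}{2} \cdot \frac{1}{3} = 6 \cdot \frac{1}{3} = 2$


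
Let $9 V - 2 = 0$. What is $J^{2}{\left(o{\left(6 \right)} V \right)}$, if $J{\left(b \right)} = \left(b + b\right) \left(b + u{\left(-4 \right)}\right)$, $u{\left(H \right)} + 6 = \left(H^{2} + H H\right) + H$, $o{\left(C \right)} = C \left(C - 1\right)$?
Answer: $\frac{11833600}{81} \approx 1.4609 \cdot 10^{5}$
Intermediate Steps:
$o{\left(C \right)} = C \left(-1 + C\right)$
$V = \frac{2}{9}$ ($V = \frac{2}{9} + \frac{1}{9} \cdot 0 = \frac{2}{9} + 0 = \frac{2}{9} \approx 0.22222$)
$u{\left(H \right)} = -6 + H + 2 H^{2}$ ($u{\left(H \right)} = -6 + \left(\left(H^{2} + H H\right) + H\right) = -6 + \left(\left(H^{2} + H^{2}\right) + H\right) = -6 + \left(2 H^{2} + H\right) = -6 + \left(H + 2 H^{2}\right) = -6 + H + 2 H^{2}$)
$J{\left(b \right)} = 2 b \left(22 + b\right)$ ($J{\left(b \right)} = \left(b + b\right) \left(b - \left(10 - 32\right)\right) = 2 b \left(b - -22\right) = 2 b \left(b + 22\right) = 2 b \left(22 + b\right)$)
$J^{2}{\left(o{\left(6 \right)} V \right)} = \left(2 \cdot 6 \left(-1 + 6\right) \frac{2}{9} \left(22 + 6 \left(-1 + 6\right) \frac{2}{9}\right)\right)^{2} = \left(2 \cdot 6 \cdot 5 \cdot \frac{2}{9} \left(22 + 6 \cdot 5 \cdot \frac{2}{9}\right)\right)^{2} = \left(2 \cdot 30 \cdot \frac{2}{9} \left(22 + 30 \cdot \frac{2}{9}\right)\right)^{2} = \left(2 \cdot \frac{20}{3} \left(22 + \frac{20}{3}\right)\right)^{2} = \left(2 \cdot \frac{20}{3} \cdot \frac{86}{3}\right)^{2} = \left(\frac{3440}{9}\right)^{2} = \frac{11833600}{81}$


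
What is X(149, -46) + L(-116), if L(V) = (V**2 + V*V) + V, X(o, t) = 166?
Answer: 26962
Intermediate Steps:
L(V) = V + 2*V**2 (L(V) = (V**2 + V**2) + V = 2*V**2 + V = V + 2*V**2)
X(149, -46) + L(-116) = 166 - 116*(1 + 2*(-116)) = 166 - 116*(1 - 232) = 166 - 116*(-231) = 166 + 26796 = 26962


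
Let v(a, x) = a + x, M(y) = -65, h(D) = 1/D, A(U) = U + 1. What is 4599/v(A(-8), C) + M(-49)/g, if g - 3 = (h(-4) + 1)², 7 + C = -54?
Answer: -332863/3876 ≈ -85.878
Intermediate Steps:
A(U) = 1 + U
C = -61 (C = -7 - 54 = -61)
g = 57/16 (g = 3 + (1/(-4) + 1)² = 3 + (-¼ + 1)² = 3 + (¾)² = 3 + 9/16 = 57/16 ≈ 3.5625)
4599/v(A(-8), C) + M(-49)/g = 4599/((1 - 8) - 61) - 65/57/16 = 4599/(-7 - 61) - 65*16/57 = 4599/(-68) - 1040/57 = 4599*(-1/68) - 1040/57 = -4599/68 - 1040/57 = -332863/3876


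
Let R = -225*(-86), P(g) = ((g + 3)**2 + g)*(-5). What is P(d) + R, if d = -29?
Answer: 16115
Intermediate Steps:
P(g) = -5*g - 5*(3 + g)**2 (P(g) = ((3 + g)**2 + g)*(-5) = (g + (3 + g)**2)*(-5) = -5*g - 5*(3 + g)**2)
R = 19350
P(d) + R = (-5*(-29) - 5*(3 - 29)**2) + 19350 = (145 - 5*(-26)**2) + 19350 = (145 - 5*676) + 19350 = (145 - 3380) + 19350 = -3235 + 19350 = 16115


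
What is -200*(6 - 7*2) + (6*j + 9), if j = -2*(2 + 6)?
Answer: 1513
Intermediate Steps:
j = -16 (j = -2*8 = -16)
-200*(6 - 7*2) + (6*j + 9) = -200*(6 - 7*2) + (6*(-16) + 9) = -200*(6 - 14) + (-96 + 9) = -200*(-8) - 87 = 1600 - 87 = 1513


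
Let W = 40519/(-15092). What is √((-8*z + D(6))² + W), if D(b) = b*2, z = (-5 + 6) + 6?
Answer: √2246674661/1078 ≈ 43.969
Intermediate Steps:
z = 7 (z = 1 + 6 = 7)
D(b) = 2*b
W = -40519/15092 (W = 40519*(-1/15092) = -40519/15092 ≈ -2.6848)
√((-8*z + D(6))² + W) = √((-8*7 + 2*6)² - 40519/15092) = √((-56 + 12)² - 40519/15092) = √((-44)² - 40519/15092) = √(1936 - 40519/15092) = √(29177593/15092) = √2246674661/1078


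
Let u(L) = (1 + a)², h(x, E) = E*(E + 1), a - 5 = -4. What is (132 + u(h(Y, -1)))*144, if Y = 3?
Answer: 19584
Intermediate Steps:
a = 1 (a = 5 - 4 = 1)
h(x, E) = E*(1 + E)
u(L) = 4 (u(L) = (1 + 1)² = 2² = 4)
(132 + u(h(Y, -1)))*144 = (132 + 4)*144 = 136*144 = 19584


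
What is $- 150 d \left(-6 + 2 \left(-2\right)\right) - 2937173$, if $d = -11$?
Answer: $-2953673$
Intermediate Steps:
$- 150 d \left(-6 + 2 \left(-2\right)\right) - 2937173 = \left(-150\right) \left(-11\right) \left(-6 + 2 \left(-2\right)\right) - 2937173 = 1650 \left(-6 - 4\right) - 2937173 = 1650 \left(-10\right) - 2937173 = -16500 - 2937173 = -2953673$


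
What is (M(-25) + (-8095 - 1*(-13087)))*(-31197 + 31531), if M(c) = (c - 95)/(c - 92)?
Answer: 65039152/39 ≈ 1.6677e+6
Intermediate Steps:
M(c) = (-95 + c)/(-92 + c)
(M(-25) + (-8095 - 1*(-13087)))*(-31197 + 31531) = ((-95 - 25)/(-92 - 25) + (-8095 - 1*(-13087)))*(-31197 + 31531) = (-120/(-117) + (-8095 + 13087))*334 = (-1/117*(-120) + 4992)*334 = (40/39 + 4992)*334 = (194728/39)*334 = 65039152/39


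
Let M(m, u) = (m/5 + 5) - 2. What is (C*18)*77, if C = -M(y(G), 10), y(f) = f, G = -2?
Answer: -18018/5 ≈ -3603.6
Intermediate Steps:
M(m, u) = 3 + m/5 (M(m, u) = (m*(1/5) + 5) - 2 = (m/5 + 5) - 2 = (5 + m/5) - 2 = 3 + m/5)
C = -13/5 (C = -(3 + (1/5)*(-2)) = -(3 - 2/5) = -1*13/5 = -13/5 ≈ -2.6000)
(C*18)*77 = -13/5*18*77 = -234/5*77 = -18018/5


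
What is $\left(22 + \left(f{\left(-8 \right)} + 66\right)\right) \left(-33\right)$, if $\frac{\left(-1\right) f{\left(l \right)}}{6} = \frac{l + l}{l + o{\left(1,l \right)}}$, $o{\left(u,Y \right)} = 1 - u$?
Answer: $-2508$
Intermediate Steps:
$f{\left(l \right)} = -12$ ($f{\left(l \right)} = - 6 \frac{l + l}{l + \left(1 - 1\right)} = - 6 \frac{2 l}{l + \left(1 - 1\right)} = - 6 \frac{2 l}{l + 0} = - 6 \frac{2 l}{l} = \left(-6\right) 2 = -12$)
$\left(22 + \left(f{\left(-8 \right)} + 66\right)\right) \left(-33\right) = \left(22 + \left(-12 + 66\right)\right) \left(-33\right) = \left(22 + 54\right) \left(-33\right) = 76 \left(-33\right) = -2508$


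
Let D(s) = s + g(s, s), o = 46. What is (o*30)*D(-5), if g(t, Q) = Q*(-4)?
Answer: 20700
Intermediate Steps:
g(t, Q) = -4*Q
D(s) = -3*s (D(s) = s - 4*s = -3*s)
(o*30)*D(-5) = (46*30)*(-3*(-5)) = 1380*15 = 20700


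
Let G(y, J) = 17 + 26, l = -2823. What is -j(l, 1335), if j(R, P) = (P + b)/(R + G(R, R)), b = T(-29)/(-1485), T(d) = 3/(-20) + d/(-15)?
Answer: 118948393/247698000 ≈ 0.48022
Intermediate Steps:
G(y, J) = 43
T(d) = -3/20 - d/15 (T(d) = 3*(-1/20) + d*(-1/15) = -3/20 - d/15)
b = -107/89100 (b = (-3/20 - 1/15*(-29))/(-1485) = (-3/20 + 29/15)*(-1/1485) = (107/60)*(-1/1485) = -107/89100 ≈ -0.0012009)
j(R, P) = (-107/89100 + P)/(43 + R) (j(R, P) = (P - 107/89100)/(R + 43) = (-107/89100 + P)/(43 + R))
-j(l, 1335) = -(-107/89100 + 1335)/(43 - 2823) = -118948393/((-2780)*89100) = -(-1)*118948393/(2780*89100) = -1*(-118948393/247698000) = 118948393/247698000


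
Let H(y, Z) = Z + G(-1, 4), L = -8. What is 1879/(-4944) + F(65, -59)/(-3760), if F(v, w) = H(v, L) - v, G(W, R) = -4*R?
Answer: -25879/72615 ≈ -0.35639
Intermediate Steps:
H(y, Z) = -16 + Z (H(y, Z) = Z - 4*4 = Z - 16 = -16 + Z)
F(v, w) = -24 - v (F(v, w) = (-16 - 8) - v = -24 - v)
1879/(-4944) + F(65, -59)/(-3760) = 1879/(-4944) + (-24 - 1*65)/(-3760) = 1879*(-1/4944) + (-24 - 65)*(-1/3760) = -1879/4944 - 89*(-1/3760) = -1879/4944 + 89/3760 = -25879/72615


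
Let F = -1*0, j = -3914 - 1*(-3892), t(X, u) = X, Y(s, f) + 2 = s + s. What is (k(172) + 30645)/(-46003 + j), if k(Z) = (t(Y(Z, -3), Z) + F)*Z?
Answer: -89469/46025 ≈ -1.9439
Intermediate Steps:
Y(s, f) = -2 + 2*s (Y(s, f) = -2 + (s + s) = -2 + 2*s)
j = -22 (j = -3914 + 3892 = -22)
F = 0
k(Z) = Z*(-2 + 2*Z) (k(Z) = ((-2 + 2*Z) + 0)*Z = (-2 + 2*Z)*Z = Z*(-2 + 2*Z))
(k(172) + 30645)/(-46003 + j) = (2*172*(-1 + 172) + 30645)/(-46003 - 22) = (2*172*171 + 30645)/(-46025) = (58824 + 30645)*(-1/46025) = 89469*(-1/46025) = -89469/46025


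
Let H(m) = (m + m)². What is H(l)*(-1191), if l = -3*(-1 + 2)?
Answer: -42876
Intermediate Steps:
l = -3 (l = -3*1 = -3)
H(m) = 4*m² (H(m) = (2*m)² = 4*m²)
H(l)*(-1191) = (4*(-3)²)*(-1191) = (4*9)*(-1191) = 36*(-1191) = -42876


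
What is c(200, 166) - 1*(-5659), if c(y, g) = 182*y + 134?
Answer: 42193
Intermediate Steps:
c(y, g) = 134 + 182*y
c(200, 166) - 1*(-5659) = (134 + 182*200) - 1*(-5659) = (134 + 36400) + 5659 = 36534 + 5659 = 42193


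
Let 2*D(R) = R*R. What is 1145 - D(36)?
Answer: 497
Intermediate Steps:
D(R) = R**2/2 (D(R) = (R*R)/2 = R**2/2)
1145 - D(36) = 1145 - 36**2/2 = 1145 - 1296/2 = 1145 - 1*648 = 1145 - 648 = 497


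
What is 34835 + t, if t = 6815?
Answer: 41650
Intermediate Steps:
34835 + t = 34835 + 6815 = 41650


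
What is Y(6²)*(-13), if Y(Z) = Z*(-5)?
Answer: 2340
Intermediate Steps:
Y(Z) = -5*Z
Y(6²)*(-13) = -5*6²*(-13) = -5*36*(-13) = -180*(-13) = 2340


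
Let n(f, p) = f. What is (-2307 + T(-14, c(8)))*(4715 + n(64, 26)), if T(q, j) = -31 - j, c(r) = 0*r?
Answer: -11173302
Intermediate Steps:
c(r) = 0
(-2307 + T(-14, c(8)))*(4715 + n(64, 26)) = (-2307 + (-31 - 1*0))*(4715 + 64) = (-2307 + (-31 + 0))*4779 = (-2307 - 31)*4779 = -2338*4779 = -11173302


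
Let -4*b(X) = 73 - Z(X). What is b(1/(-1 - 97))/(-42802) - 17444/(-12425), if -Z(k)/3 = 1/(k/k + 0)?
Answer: 106696309/75973550 ≈ 1.4044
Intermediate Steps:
Z(k) = -3 (Z(k) = -3/(k/k + 0) = -3/(1 + 0) = -3/1 = -3*1 = -3)
b(X) = -19 (b(X) = -(73 - 1*(-3))/4 = -(73 + 3)/4 = -1/4*76 = -19)
b(1/(-1 - 97))/(-42802) - 17444/(-12425) = -19/(-42802) - 17444/(-12425) = -19*(-1/42802) - 17444*(-1/12425) = 19/42802 + 2492/1775 = 106696309/75973550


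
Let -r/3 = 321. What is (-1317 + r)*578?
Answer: -1317840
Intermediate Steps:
r = -963 (r = -3*321 = -963)
(-1317 + r)*578 = (-1317 - 963)*578 = -2280*578 = -1317840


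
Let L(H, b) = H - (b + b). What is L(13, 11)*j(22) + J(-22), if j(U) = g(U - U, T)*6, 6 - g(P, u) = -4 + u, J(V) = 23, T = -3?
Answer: -679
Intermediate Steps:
g(P, u) = 10 - u (g(P, u) = 6 - (-4 + u) = 6 + (4 - u) = 10 - u)
j(U) = 78 (j(U) = (10 - 1*(-3))*6 = (10 + 3)*6 = 13*6 = 78)
L(H, b) = H - 2*b
L(13, 11)*j(22) + J(-22) = (13 - 2*11)*78 + 23 = (13 - 22)*78 + 23 = -9*78 + 23 = -702 + 23 = -679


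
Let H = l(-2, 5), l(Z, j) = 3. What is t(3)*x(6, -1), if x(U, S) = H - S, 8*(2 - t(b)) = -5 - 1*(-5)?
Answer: 8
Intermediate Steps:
H = 3
t(b) = 2 (t(b) = 2 - (-5 - 1*(-5))/8 = 2 - (-5 + 5)/8 = 2 - 1/8*0 = 2 + 0 = 2)
x(U, S) = 3 - S
t(3)*x(6, -1) = 2*(3 - 1*(-1)) = 2*(3 + 1) = 2*4 = 8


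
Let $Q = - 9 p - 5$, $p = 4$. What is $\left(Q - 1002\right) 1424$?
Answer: $-1485232$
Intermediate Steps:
$Q = -41$ ($Q = \left(-9\right) 4 - 5 = -36 - 5 = -41$)
$\left(Q - 1002\right) 1424 = \left(-41 - 1002\right) 1424 = \left(-1043\right) 1424 = -1485232$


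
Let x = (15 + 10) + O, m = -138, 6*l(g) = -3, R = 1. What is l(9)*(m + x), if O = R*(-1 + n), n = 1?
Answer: 113/2 ≈ 56.500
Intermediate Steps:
l(g) = -1/2 (l(g) = (1/6)*(-3) = -1/2)
O = 0 (O = 1*(-1 + 1) = 1*0 = 0)
x = 25 (x = (15 + 10) + 0 = 25 + 0 = 25)
l(9)*(m + x) = -(-138 + 25)/2 = -1/2*(-113) = 113/2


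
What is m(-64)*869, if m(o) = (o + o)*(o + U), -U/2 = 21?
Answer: 11790592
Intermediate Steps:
U = -42 (U = -2*21 = -42)
m(o) = 2*o*(-42 + o) (m(o) = (o + o)*(o - 42) = (2*o)*(-42 + o) = 2*o*(-42 + o))
m(-64)*869 = (2*(-64)*(-42 - 64))*869 = (2*(-64)*(-106))*869 = 13568*869 = 11790592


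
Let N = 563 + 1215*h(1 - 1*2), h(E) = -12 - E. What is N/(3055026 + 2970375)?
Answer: -12802/6025401 ≈ -0.0021247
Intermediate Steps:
N = -12802 (N = 563 + 1215*(-12 - (1 - 1*2)) = 563 + 1215*(-12 - (1 - 2)) = 563 + 1215*(-12 - 1*(-1)) = 563 + 1215*(-12 + 1) = 563 + 1215*(-11) = 563 - 13365 = -12802)
N/(3055026 + 2970375) = -12802/(3055026 + 2970375) = -12802/6025401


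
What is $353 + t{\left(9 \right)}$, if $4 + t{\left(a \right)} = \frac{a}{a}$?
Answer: $350$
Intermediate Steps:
$t{\left(a \right)} = -3$ ($t{\left(a \right)} = -4 + \frac{a}{a} = -4 + 1 = -3$)
$353 + t{\left(9 \right)} = 353 - 3 = 350$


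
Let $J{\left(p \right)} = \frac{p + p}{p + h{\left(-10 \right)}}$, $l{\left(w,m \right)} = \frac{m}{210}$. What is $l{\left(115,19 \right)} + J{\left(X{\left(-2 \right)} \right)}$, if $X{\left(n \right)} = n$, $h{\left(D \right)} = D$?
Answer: $\frac{89}{210} \approx 0.42381$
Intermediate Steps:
$l{\left(w,m \right)} = \frac{m}{210}$ ($l{\left(w,m \right)} = m \frac{1}{210} = \frac{m}{210}$)
$J{\left(p \right)} = \frac{2 p}{-10 + p}$ ($J{\left(p \right)} = \frac{p + p}{p - 10} = \frac{2 p}{-10 + p}$)
$l{\left(115,19 \right)} + J{\left(X{\left(-2 \right)} \right)} = \frac{1}{210} \cdot 19 + 2 \left(-2\right) \frac{1}{-10 - 2} = \frac{19}{210} + 2 \left(-2\right) \frac{1}{-12} = \frac{19}{210} + 2 \left(-2\right) \left(- \frac{1}{12}\right) = \frac{19}{210} + \frac{1}{3} = \frac{89}{210}$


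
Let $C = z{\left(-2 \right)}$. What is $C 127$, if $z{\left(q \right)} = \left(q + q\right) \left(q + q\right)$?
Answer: $2032$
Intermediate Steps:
$z{\left(q \right)} = 4 q^{2}$ ($z{\left(q \right)} = 2 q 2 q = 4 q^{2}$)
$C = 16$ ($C = 4 \left(-2\right)^{2} = 4 \cdot 4 = 16$)
$C 127 = 16 \cdot 127 = 2032$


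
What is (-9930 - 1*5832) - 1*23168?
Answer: -38930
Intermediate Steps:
(-9930 - 1*5832) - 1*23168 = (-9930 - 5832) - 23168 = -15762 - 23168 = -38930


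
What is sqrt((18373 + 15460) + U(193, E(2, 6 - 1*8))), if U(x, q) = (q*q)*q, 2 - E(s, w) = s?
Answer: sqrt(33833) ≈ 183.94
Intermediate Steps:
E(s, w) = 2 - s
U(x, q) = q**3 (U(x, q) = q**2*q = q**3)
sqrt((18373 + 15460) + U(193, E(2, 6 - 1*8))) = sqrt((18373 + 15460) + (2 - 1*2)**3) = sqrt(33833 + (2 - 2)**3) = sqrt(33833 + 0**3) = sqrt(33833 + 0) = sqrt(33833)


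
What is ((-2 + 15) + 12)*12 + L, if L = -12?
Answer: 288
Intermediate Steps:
((-2 + 15) + 12)*12 + L = ((-2 + 15) + 12)*12 - 12 = (13 + 12)*12 - 12 = 25*12 - 12 = 300 - 12 = 288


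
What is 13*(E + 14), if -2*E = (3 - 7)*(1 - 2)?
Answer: 156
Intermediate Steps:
E = -2 (E = -(3 - 7)*(1 - 2)/2 = -(-2)*(-1) = -½*4 = -2)
13*(E + 14) = 13*(-2 + 14) = 13*12 = 156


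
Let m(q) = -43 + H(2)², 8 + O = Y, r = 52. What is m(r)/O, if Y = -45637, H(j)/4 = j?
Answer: -7/15215 ≈ -0.00046007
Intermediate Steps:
H(j) = 4*j
O = -45645 (O = -8 - 45637 = -45645)
m(q) = 21 (m(q) = -43 + (4*2)² = -43 + 8² = -43 + 64 = 21)
m(r)/O = 21/(-45645) = 21*(-1/45645) = -7/15215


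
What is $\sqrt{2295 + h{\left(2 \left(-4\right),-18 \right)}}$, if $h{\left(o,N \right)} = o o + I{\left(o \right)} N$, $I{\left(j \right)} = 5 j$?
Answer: $\sqrt{3079} \approx 55.489$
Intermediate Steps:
$h{\left(o,N \right)} = o^{2} + 5 N o$ ($h{\left(o,N \right)} = o o + 5 o N = o^{2} + 5 N o$)
$\sqrt{2295 + h{\left(2 \left(-4\right),-18 \right)}} = \sqrt{2295 + 2 \left(-4\right) \left(2 \left(-4\right) + 5 \left(-18\right)\right)} = \sqrt{2295 - 8 \left(-8 - 90\right)} = \sqrt{2295 - -784} = \sqrt{2295 + 784} = \sqrt{3079}$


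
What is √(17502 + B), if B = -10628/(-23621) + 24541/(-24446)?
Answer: √5835607956077861890994/577438966 ≈ 132.29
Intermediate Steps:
B = -319870873/577438966 (B = -10628*(-1/23621) + 24541*(-1/24446) = 10628/23621 - 24541/24446 = -319870873/577438966 ≈ -0.55395)
√(17502 + B) = √(17502 - 319870873/577438966) = √(10106016912059/577438966) = √5835607956077861890994/577438966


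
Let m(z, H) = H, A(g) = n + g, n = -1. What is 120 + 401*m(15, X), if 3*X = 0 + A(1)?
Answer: 120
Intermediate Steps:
A(g) = -1 + g
X = 0 (X = (0 + (-1 + 1))/3 = (0 + 0)/3 = (⅓)*0 = 0)
120 + 401*m(15, X) = 120 + 401*0 = 120 + 0 = 120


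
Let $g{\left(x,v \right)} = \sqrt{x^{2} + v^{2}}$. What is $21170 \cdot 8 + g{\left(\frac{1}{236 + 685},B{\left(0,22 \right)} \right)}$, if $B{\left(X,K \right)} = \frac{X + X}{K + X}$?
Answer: $\frac{155980561}{921} \approx 1.6936 \cdot 10^{5}$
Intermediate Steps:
$B{\left(X,K \right)} = \frac{2 X}{K + X}$
$g{\left(x,v \right)} = \sqrt{v^{2} + x^{2}}$
$21170 \cdot 8 + g{\left(\frac{1}{236 + 685},B{\left(0,22 \right)} \right)} = 21170 \cdot 8 + \sqrt{\left(2 \cdot 0 \frac{1}{22 + 0}\right)^{2} + \left(\frac{1}{236 + 685}\right)^{2}} = 169360 + \sqrt{\left(2 \cdot 0 \cdot \frac{1}{22}\right)^{2} + \left(\frac{1}{921}\right)^{2}} = 169360 + \sqrt{0^{2} + \frac{1}{848241}} = 169360 + \sqrt{0 + \frac{1}{848241}} = 169360 + \sqrt{\frac{1}{848241}} = 169360 + \frac{1}{921} = \frac{155980561}{921}$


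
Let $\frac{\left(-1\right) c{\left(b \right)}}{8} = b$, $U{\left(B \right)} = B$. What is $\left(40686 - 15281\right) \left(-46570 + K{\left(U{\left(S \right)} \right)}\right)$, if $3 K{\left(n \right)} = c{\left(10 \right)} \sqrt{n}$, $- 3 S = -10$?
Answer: $-1183110850 - \frac{2032400 \sqrt{30}}{9} \approx -1.1843 \cdot 10^{9}$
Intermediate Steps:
$S = \frac{10}{3}$ ($S = \left(- \frac{1}{3}\right) \left(-10\right) = \frac{10}{3} \approx 3.3333$)
$c{\left(b \right)} = - 8 b$
$K{\left(n \right)} = - \frac{80 \sqrt{n}}{3}$ ($K{\left(n \right)} = \frac{\left(-8\right) 10 \sqrt{n}}{3} = \frac{\left(-80\right) \sqrt{n}}{3} = - \frac{80 \sqrt{n}}{3}$)
$\left(40686 - 15281\right) \left(-46570 + K{\left(U{\left(S \right)} \right)}\right) = \left(40686 - 15281\right) \left(-46570 - \frac{80 \sqrt{\frac{10}{3}}}{3}\right) = 25405 \left(-46570 - \frac{80 \frac{\sqrt{30}}{3}}{3}\right) = 25405 \left(-46570 - \frac{80 \sqrt{30}}{9}\right) = -1183110850 - \frac{2032400 \sqrt{30}}{9}$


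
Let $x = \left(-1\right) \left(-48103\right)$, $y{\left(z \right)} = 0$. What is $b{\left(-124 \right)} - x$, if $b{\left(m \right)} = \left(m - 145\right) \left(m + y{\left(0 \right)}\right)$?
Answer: $-14747$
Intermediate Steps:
$x = 48103$
$b{\left(m \right)} = m \left(-145 + m\right)$ ($b{\left(m \right)} = \left(m - 145\right) \left(m + 0\right) = \left(-145 + m\right) m = m \left(-145 + m\right)$)
$b{\left(-124 \right)} - x = - 124 \left(-145 - 124\right) - 48103 = \left(-124\right) \left(-269\right) - 48103 = 33356 - 48103 = -14747$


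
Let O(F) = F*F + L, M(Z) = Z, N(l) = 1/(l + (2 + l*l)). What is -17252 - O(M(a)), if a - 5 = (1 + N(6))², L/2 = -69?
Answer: -64281921969/3748096 ≈ -17151.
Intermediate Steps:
L = -138 (L = 2*(-69) = -138)
N(l) = 1/(2 + l + l²) (N(l) = 1/(l + (2 + l²)) = 1/(2 + l + l²))
a = 11705/1936 (a = 5 + (1 + 1/(2 + 6 + 6²))² = 5 + (1 + 1/(2 + 6 + 36))² = 5 + (1 + 1/44)² = 5 + (45/44)² = 5 + 2025/1936 = 11705/1936 ≈ 6.0460)
O(F) = -138 + F² (O(F) = F*F - 138 = F² - 138 = -138 + F²)
-17252 - O(M(a)) = -17252 - (-138 + (11705/1936)²) = -17252 - (-138 + 137007025/3748096) = -17252 - 1*(-380230223/3748096) = -17252 + 380230223/3748096 = -64281921969/3748096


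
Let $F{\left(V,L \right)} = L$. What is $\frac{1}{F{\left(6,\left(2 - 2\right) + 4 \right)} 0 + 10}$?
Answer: $\frac{1}{10} \approx 0.1$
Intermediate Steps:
$\frac{1}{F{\left(6,\left(2 - 2\right) + 4 \right)} 0 + 10} = \frac{1}{\left(\left(2 - 2\right) + 4\right) 0 + 10} = \frac{1}{\left(0 + 4\right) 0 + 10} = \frac{1}{4 \cdot 0 + 10} = \frac{1}{0 + 10} = \frac{1}{10}$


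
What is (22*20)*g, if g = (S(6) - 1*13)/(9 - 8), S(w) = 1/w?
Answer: -16940/3 ≈ -5646.7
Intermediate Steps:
g = -77/6 (g = (1/6 - 1*13)/(9 - 8) = (1/6 - 13)/1 = -77/6*1 = -77/6 ≈ -12.833)
(22*20)*g = (22*20)*(-77/6) = 440*(-77/6) = -16940/3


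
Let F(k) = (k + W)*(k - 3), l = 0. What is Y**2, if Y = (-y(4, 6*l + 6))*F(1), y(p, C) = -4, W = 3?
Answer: 1024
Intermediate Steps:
F(k) = (-3 + k)*(3 + k) (F(k) = (k + 3)*(k - 3) = (3 + k)*(-3 + k) = (-3 + k)*(3 + k))
Y = -32 (Y = (-1*(-4))*(-9 + 1**2) = 4*(-9 + 1) = 4*(-8) = -32)
Y**2 = (-32)**2 = 1024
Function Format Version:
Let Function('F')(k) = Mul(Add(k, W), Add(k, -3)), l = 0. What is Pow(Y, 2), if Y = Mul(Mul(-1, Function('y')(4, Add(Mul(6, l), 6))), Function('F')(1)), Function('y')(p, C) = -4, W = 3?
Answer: 1024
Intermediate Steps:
Function('F')(k) = Mul(Add(-3, k), Add(3, k)) (Function('F')(k) = Mul(Add(k, 3), Add(k, -3)) = Mul(Add(3, k), Add(-3, k)) = Mul(Add(-3, k), Add(3, k)))
Y = -32 (Y = Mul(Mul(-1, -4), Add(-9, Pow(1, 2))) = Mul(4, Add(-9, 1)) = Mul(4, -8) = -32)
Pow(Y, 2) = Pow(-32, 2) = 1024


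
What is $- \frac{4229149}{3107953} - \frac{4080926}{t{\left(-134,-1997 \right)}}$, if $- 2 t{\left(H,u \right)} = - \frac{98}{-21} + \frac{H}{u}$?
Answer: $\frac{37992873660847439}{22035386770} \approx 1.7242 \cdot 10^{6}$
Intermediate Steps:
$t{\left(H,u \right)} = - \frac{7}{3} - \frac{H}{2 u}$ ($t{\left(H,u \right)} = - \frac{- \frac{98}{-21} + \frac{H}{u}}{2} = - \frac{\left(-98\right) \left(- \frac{1}{21}\right) + \frac{H}{u}}{2} = - \frac{\frac{14}{3} + \frac{H}{u}}{2} = - \frac{7}{3} - \frac{H}{2 u}$)
$- \frac{4229149}{3107953} - \frac{4080926}{t{\left(-134,-1997 \right)}} = - \frac{4229149}{3107953} - \frac{4080926}{- \frac{7}{3} - - \frac{67}{-1997}} = \left(-4229149\right) \frac{1}{3107953} - \frac{4080926}{- \frac{7}{3} - \left(-67\right) \left(- \frac{1}{1997}\right)} = - \frac{4229149}{3107953} - \frac{4080926}{- \frac{7}{3} - \frac{67}{1997}} = - \frac{4229149}{3107953} - \frac{4080926}{- \frac{14180}{5991}} = - \frac{4229149}{3107953} - - \frac{12224413833}{7090} = - \frac{4229149}{3107953} + \frac{12224413833}{7090} = \frac{37992873660847439}{22035386770}$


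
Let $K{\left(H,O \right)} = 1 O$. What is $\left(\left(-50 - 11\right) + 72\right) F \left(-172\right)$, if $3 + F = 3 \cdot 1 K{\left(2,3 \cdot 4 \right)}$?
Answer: $-62436$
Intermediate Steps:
$K{\left(H,O \right)} = O$
$F = 33$ ($F = -3 + 3 \cdot 1 \cdot 3 \cdot 4 = -3 + 3 \cdot 12 = -3 + 36 = 33$)
$\left(\left(-50 - 11\right) + 72\right) F \left(-172\right) = \left(\left(-50 - 11\right) + 72\right) 33 \left(-172\right) = \left(-61 + 72\right) 33 \left(-172\right) = 11 \cdot 33 \left(-172\right) = 363 \left(-172\right) = -62436$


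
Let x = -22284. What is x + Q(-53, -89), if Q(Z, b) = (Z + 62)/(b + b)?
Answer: -3966561/178 ≈ -22284.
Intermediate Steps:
Q(Z, b) = (62 + Z)/(2*b) (Q(Z, b) = (62 + Z)/((2*b)) = (62 + Z)*(1/(2*b)) = (62 + Z)/(2*b))
x + Q(-53, -89) = -22284 + (½)*(62 - 53)/(-89) = -22284 + (½)*(-1/89)*9 = -22284 - 9/178 = -3966561/178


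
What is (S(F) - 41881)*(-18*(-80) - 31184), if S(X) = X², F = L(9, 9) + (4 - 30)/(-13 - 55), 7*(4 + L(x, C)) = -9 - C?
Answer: 17624343453860/14161 ≈ 1.2446e+9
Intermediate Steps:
L(x, C) = -37/7 - C/7 (L(x, C) = -4 + (-9 - C)/7 = -4 + (-9/7 - C/7) = -37/7 - C/7)
F = -1473/238 (F = (-37/7 - ⅐*9) + (4 - 30)/(-13 - 55) = (-37/7 - 9/7) - 26/(-68) = -46/7 - 26*(-1/68) = -46/7 + 13/34 = -1473/238 ≈ -6.1891)
(S(F) - 41881)*(-18*(-80) - 31184) = ((-1473/238)² - 41881)*(-18*(-80) - 31184) = (2169729/56644 - 41881)*(1440 - 31184) = -2370137635/56644*(-29744) = 17624343453860/14161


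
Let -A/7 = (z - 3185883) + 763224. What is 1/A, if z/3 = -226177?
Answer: 1/21708330 ≈ 4.6065e-8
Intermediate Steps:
z = -678531 (z = 3*(-226177) = -678531)
A = 21708330 (A = -7*((-678531 - 3185883) + 763224) = -7*(-3864414 + 763224) = -7*(-3101190) = 21708330)
1/A = 1/21708330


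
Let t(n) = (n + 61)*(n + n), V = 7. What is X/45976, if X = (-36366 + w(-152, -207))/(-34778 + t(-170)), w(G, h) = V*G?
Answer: -18715/52458616 ≈ -0.00035676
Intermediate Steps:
w(G, h) = 7*G
t(n) = 2*n*(61 + n) (t(n) = (61 + n)*(2*n) = 2*n*(61 + n))
X = -18715/1141 (X = (-36366 + 7*(-152))/(-34778 + 2*(-170)*(61 - 170)) = (-36366 - 1064)/(-34778 + 2*(-170)*(-109)) = -37430/(-34778 + 37060) = -37430/2282 = -37430*1/2282 = -18715/1141 ≈ -16.402)
X/45976 = -18715/1141/45976 = -18715/1141*1/45976 = -18715/52458616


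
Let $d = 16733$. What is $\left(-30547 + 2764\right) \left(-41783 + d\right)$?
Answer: $695964150$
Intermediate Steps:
$\left(-30547 + 2764\right) \left(-41783 + d\right) = \left(-30547 + 2764\right) \left(-41783 + 16733\right) = \left(-27783\right) \left(-25050\right) = 695964150$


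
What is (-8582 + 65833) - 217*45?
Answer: 47486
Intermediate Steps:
(-8582 + 65833) - 217*45 = 57251 - 9765 = 47486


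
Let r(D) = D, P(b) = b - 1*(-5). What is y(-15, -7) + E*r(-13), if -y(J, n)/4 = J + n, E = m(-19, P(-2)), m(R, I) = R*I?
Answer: 829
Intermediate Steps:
P(b) = 5 + b (P(b) = b + 5 = 5 + b)
m(R, I) = I*R
E = -57 (E = (5 - 2)*(-19) = 3*(-19) = -57)
y(J, n) = -4*J - 4*n (y(J, n) = -4*(J + n) = -4*J - 4*n)
y(-15, -7) + E*r(-13) = (-4*(-15) - 4*(-7)) - 57*(-13) = (60 + 28) + 741 = 88 + 741 = 829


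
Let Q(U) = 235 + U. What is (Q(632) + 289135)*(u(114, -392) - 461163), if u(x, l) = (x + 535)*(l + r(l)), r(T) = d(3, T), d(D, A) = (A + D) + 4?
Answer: -279978370872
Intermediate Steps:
d(D, A) = 4 + A + D
r(T) = 7 + T (r(T) = 4 + T + 3 = 7 + T)
u(x, l) = (7 + 2*l)*(535 + x) (u(x, l) = (x + 535)*(l + (7 + l)) = (535 + x)*(7 + 2*l) = (7 + 2*l)*(535 + x))
(Q(632) + 289135)*(u(114, -392) - 461163) = ((235 + 632) + 289135)*((3745 + 1070*(-392) - 392*114 + 114*(7 - 392)) - 461163) = (867 + 289135)*((3745 - 419440 - 44688 + 114*(-385)) - 461163) = 290002*((3745 - 419440 - 44688 - 43890) - 461163) = 290002*(-504273 - 461163) = 290002*(-965436) = -279978370872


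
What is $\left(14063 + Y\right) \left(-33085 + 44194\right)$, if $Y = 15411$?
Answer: $327426666$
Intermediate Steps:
$\left(14063 + Y\right) \left(-33085 + 44194\right) = \left(14063 + 15411\right) \left(-33085 + 44194\right) = 29474 \cdot 11109 = 327426666$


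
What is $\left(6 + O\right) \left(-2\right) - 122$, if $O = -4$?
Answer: $-126$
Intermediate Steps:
$\left(6 + O\right) \left(-2\right) - 122 = \left(6 - 4\right) \left(-2\right) - 122 = 2 \left(-2\right) - 122 = -4 - 122 = -126$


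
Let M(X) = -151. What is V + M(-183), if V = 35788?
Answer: 35637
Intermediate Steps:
V + M(-183) = 35788 - 151 = 35637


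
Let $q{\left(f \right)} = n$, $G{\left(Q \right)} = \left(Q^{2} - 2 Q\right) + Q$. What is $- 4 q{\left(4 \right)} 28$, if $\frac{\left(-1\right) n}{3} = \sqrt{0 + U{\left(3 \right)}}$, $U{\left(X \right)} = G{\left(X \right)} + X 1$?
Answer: $1008$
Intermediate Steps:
$G{\left(Q \right)} = Q^{2} - Q$
$U{\left(X \right)} = X + X \left(-1 + X\right)$ ($U{\left(X \right)} = X \left(-1 + X\right) + X 1 = X \left(-1 + X\right) + X = X + X \left(-1 + X\right)$)
$n = -9$ ($n = - 3 \sqrt{0 + 3^{2}} = - 3 \sqrt{0 + 9} = - 3 \sqrt{9} = \left(-3\right) 3 = -9$)
$q{\left(f \right)} = -9$
$- 4 q{\left(4 \right)} 28 = \left(-4\right) \left(-9\right) 28 = 36 \cdot 28 = 1008$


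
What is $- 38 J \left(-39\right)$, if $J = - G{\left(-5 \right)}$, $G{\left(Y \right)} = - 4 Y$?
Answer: $-29640$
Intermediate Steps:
$J = -20$ ($J = - \left(-4\right) \left(-5\right) = \left(-1\right) 20 = -20$)
$- 38 J \left(-39\right) = \left(-38\right) \left(-20\right) \left(-39\right) = 760 \left(-39\right) = -29640$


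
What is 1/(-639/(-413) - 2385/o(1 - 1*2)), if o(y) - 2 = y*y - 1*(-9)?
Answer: -1652/325779 ≈ -0.0050709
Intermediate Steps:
o(y) = 11 + y² (o(y) = 2 + (y*y - 1*(-9)) = 2 + (y² + 9) = 2 + (9 + y²) = 11 + y²)
1/(-639/(-413) - 2385/o(1 - 1*2)) = 1/(-639/(-413) - 2385/(11 + (1 - 1*2)²)) = 1/(-639*(-1/413) - 2385/(11 + (1 - 2)²)) = 1/(639/413 - 2385/(11 + (-1)²)) = 1/(639/413 - 2385/(11 + 1)) = 1/(639/413 - 2385/12) = 1/(639/413 - 2385*1/12) = 1/(639/413 - 795/4) = 1/(-325779/1652) = -1652/325779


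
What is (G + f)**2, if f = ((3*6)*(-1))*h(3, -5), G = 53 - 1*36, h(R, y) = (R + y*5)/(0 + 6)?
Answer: 6889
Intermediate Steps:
h(R, y) = R/6 + 5*y/6 (h(R, y) = (R + 5*y)/6 = (R + 5*y)*(1/6) = R/6 + 5*y/6)
G = 17 (G = 53 - 36 = 17)
f = 66 (f = ((3*6)*(-1))*((1/6)*3 + (5/6)*(-5)) = (18*(-1))*(1/2 - 25/6) = -18*(-11/3) = 66)
(G + f)**2 = (17 + 66)**2 = 83**2 = 6889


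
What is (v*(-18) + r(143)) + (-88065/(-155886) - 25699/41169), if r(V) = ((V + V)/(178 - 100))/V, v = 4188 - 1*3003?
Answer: -197728747329951/9269968838 ≈ -21330.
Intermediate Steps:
v = 1185 (v = 4188 - 3003 = 1185)
r(V) = 1/39 (r(V) = ((2*V)/78)/V = ((2*V)*(1/78))/V = (V/39)/V = 1/39)
(v*(-18) + r(143)) + (-88065/(-155886) - 25699/41169) = (1185*(-18) + 1/39) + (-88065/(-155886) - 25699/41169) = (-21330 + 1/39) + (-88065*(-1/155886) - 25699*1/41169) = -831869/39 + (29355/51962 - 25699/41169) = -831869/39 - 126855443/2139223578 = -197728747329951/9269968838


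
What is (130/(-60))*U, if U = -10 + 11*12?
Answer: -793/3 ≈ -264.33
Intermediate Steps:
U = 122 (U = -10 + 132 = 122)
(130/(-60))*U = (130/(-60))*122 = (130*(-1/60))*122 = -13/6*122 = -793/3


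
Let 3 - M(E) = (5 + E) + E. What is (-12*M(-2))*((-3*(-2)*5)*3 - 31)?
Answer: -1416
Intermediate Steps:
M(E) = -2 - 2*E (M(E) = 3 - ((5 + E) + E) = 3 - (5 + 2*E) = 3 + (-5 - 2*E) = -2 - 2*E)
(-12*M(-2))*((-3*(-2)*5)*3 - 31) = (-12*(-2 - 2*(-2)))*((-3*(-2)*5)*3 - 31) = (-12*(-2 + 4))*((6*5)*3 - 31) = (-12*2)*(30*3 - 31) = -24*(90 - 31) = -24*59 = -1416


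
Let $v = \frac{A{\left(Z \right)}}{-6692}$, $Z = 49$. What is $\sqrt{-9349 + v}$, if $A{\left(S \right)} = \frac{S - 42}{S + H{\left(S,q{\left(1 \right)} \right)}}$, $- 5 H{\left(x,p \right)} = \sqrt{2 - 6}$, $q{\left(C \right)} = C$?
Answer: $\frac{\sqrt{-7697384328900176831 - 143469310 i}}{28693862} \approx 9.0109 \cdot 10^{-10} - 96.69 i$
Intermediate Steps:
$H{\left(x,p \right)} = - \frac{2 i}{5}$ ($H{\left(x,p \right)} = - \frac{\sqrt{2 - 6}}{5} = - \frac{\sqrt{-4}}{5} = - \frac{2 i}{5}$)
$A{\left(S \right)} = \frac{-42 + S}{S - \frac{2 i}{5}}$ ($A{\left(S \right)} = \frac{S - 42}{S - \frac{2 i}{5}} = \frac{-42 + S}{S - \frac{2 i}{5}}$)
$v = - \frac{1225}{57387724} - \frac{5 i}{28693862}$ ($v = \frac{5 \frac{1}{- 2 i + 5 \cdot 49} \left(-42 + 49\right)}{-6692} = 5 \frac{1}{- 2 i + 245} \cdot 7 \left(- \frac{1}{6692}\right) = 5 \frac{1}{245 - 2 i} 7 \left(- \frac{1}{6692}\right) = 5 \frac{245 + 2 i}{60029} \cdot 7 \left(- \frac{1}{6692}\right) = \left(\frac{8575}{60029} + \frac{70 i}{60029}\right) \left(- \frac{1}{6692}\right) = - \frac{1225}{57387724} - \frac{5 i}{28693862} \approx -2.1346 \cdot 10^{-5} - 1.7425 \cdot 10^{-7} i$)
$\sqrt{-9349 + v} = \sqrt{-9349 - \left(\frac{1225}{57387724} + \frac{5 i}{28693862}\right)} = \sqrt{- \frac{536517832901}{57387724} - \frac{5 i}{28693862}}$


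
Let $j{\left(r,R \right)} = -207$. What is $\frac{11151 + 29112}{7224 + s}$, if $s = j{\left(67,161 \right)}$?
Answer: $\frac{13421}{2339} \approx 5.7379$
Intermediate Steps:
$s = -207$
$\frac{11151 + 29112}{7224 + s} = \frac{11151 + 29112}{7224 - 207} = \frac{40263}{7017} = 40263 \cdot \frac{1}{7017} = \frac{13421}{2339}$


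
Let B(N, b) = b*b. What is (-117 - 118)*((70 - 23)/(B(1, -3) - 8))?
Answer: -11045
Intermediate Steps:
B(N, b) = b²
(-117 - 118)*((70 - 23)/(B(1, -3) - 8)) = (-117 - 118)*((70 - 23)/((-3)² - 8)) = -11045/(9 - 8) = -11045/1 = -11045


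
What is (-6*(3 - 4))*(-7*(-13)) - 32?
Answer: 514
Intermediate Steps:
(-6*(3 - 4))*(-7*(-13)) - 32 = -6*(-1)*91 - 32 = 6*91 - 32 = 546 - 32 = 514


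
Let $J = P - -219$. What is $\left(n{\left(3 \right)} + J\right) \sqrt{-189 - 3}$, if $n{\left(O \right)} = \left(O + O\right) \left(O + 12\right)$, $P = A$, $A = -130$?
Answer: $1432 i \sqrt{3} \approx 2480.3 i$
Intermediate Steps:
$P = -130$
$n{\left(O \right)} = 2 O \left(12 + O\right)$
$J = 89$ ($J = -130 - -219 = -130 + 219 = 89$)
$\left(n{\left(3 \right)} + J\right) \sqrt{-189 - 3} = \left(2 \cdot 3 \left(12 + 3\right) + 89\right) \sqrt{-189 - 3} = \left(2 \cdot 3 \cdot 15 + 89\right) \sqrt{-192} = \left(90 + 89\right) 8 i \sqrt{3} = 179 \cdot 8 i \sqrt{3} = 1432 i \sqrt{3}$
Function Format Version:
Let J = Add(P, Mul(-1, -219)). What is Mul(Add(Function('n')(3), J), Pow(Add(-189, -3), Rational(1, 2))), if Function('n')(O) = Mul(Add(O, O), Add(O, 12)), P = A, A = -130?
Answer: Mul(1432, I, Pow(3, Rational(1, 2))) ≈ Mul(2480.3, I)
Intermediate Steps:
P = -130
Function('n')(O) = Mul(2, O, Add(12, O)) (Function('n')(O) = Mul(Mul(2, O), Add(12, O)) = Mul(2, O, Add(12, O)))
J = 89 (J = Add(-130, Mul(-1, -219)) = Add(-130, 219) = 89)
Mul(Add(Function('n')(3), J), Pow(Add(-189, -3), Rational(1, 2))) = Mul(Add(Mul(2, 3, Add(12, 3)), 89), Pow(Add(-189, -3), Rational(1, 2))) = Mul(Add(Mul(2, 3, 15), 89), Pow(-192, Rational(1, 2))) = Mul(Add(90, 89), Mul(8, I, Pow(3, Rational(1, 2)))) = Mul(179, Mul(8, I, Pow(3, Rational(1, 2)))) = Mul(1432, I, Pow(3, Rational(1, 2)))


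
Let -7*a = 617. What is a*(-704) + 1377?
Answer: 444007/7 ≈ 63430.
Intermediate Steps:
a = -617/7 (a = -⅐*617 = -617/7 ≈ -88.143)
a*(-704) + 1377 = -617/7*(-704) + 1377 = 434368/7 + 1377 = 444007/7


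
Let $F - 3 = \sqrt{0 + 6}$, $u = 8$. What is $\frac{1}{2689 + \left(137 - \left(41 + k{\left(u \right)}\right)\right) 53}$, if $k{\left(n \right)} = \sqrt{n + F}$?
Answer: $\frac{1}{7777 - 53 \sqrt{11 + \sqrt{6}}} \approx 0.00013188$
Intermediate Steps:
$F = 3 + \sqrt{6}$ ($F = 3 + \sqrt{0 + 6} = 3 + \sqrt{6} \approx 5.4495$)
$k{\left(n \right)} = \sqrt{3 + n + \sqrt{6}}$ ($k{\left(n \right)} = \sqrt{n + \left(3 + \sqrt{6}\right)} = \sqrt{3 + n + \sqrt{6}}$)
$\frac{1}{2689 + \left(137 - \left(41 + k{\left(u \right)}\right)\right) 53} = \frac{1}{2689 + \left(137 - \left(41 + \sqrt{3 + 8 + \sqrt{6}}\right)\right) 53} = \frac{1}{2689 + \left(137 - \left(41 + \sqrt{11 + \sqrt{6}}\right)\right) 53} = \frac{1}{2689 + \left(96 - \sqrt{11 + \sqrt{6}}\right) 53} = \frac{1}{2689 + \left(5088 - 53 \sqrt{11 + \sqrt{6}}\right)} = \frac{1}{7777 - 53 \sqrt{11 + \sqrt{6}}}$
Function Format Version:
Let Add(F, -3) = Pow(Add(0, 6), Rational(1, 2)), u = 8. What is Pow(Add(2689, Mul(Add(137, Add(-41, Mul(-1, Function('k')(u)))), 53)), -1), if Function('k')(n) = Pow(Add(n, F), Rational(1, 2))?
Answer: Pow(Add(7777, Mul(-53, Pow(Add(11, Pow(6, Rational(1, 2))), Rational(1, 2)))), -1) ≈ 0.00013188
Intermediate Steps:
F = Add(3, Pow(6, Rational(1, 2))) (F = Add(3, Pow(Add(0, 6), Rational(1, 2))) = Add(3, Pow(6, Rational(1, 2))) ≈ 5.4495)
Function('k')(n) = Pow(Add(3, n, Pow(6, Rational(1, 2))), Rational(1, 2)) (Function('k')(n) = Pow(Add(n, Add(3, Pow(6, Rational(1, 2)))), Rational(1, 2)) = Pow(Add(3, n, Pow(6, Rational(1, 2))), Rational(1, 2)))
Pow(Add(2689, Mul(Add(137, Add(-41, Mul(-1, Function('k')(u)))), 53)), -1) = Pow(Add(2689, Mul(Add(137, Add(-41, Mul(-1, Pow(Add(3, 8, Pow(6, Rational(1, 2))), Rational(1, 2))))), 53)), -1) = Pow(Add(2689, Mul(Add(137, Add(-41, Mul(-1, Pow(Add(11, Pow(6, Rational(1, 2))), Rational(1, 2))))), 53)), -1) = Pow(Add(2689, Mul(Add(96, Mul(-1, Pow(Add(11, Pow(6, Rational(1, 2))), Rational(1, 2)))), 53)), -1) = Pow(Add(2689, Add(5088, Mul(-53, Pow(Add(11, Pow(6, Rational(1, 2))), Rational(1, 2))))), -1) = Pow(Add(7777, Mul(-53, Pow(Add(11, Pow(6, Rational(1, 2))), Rational(1, 2)))), -1)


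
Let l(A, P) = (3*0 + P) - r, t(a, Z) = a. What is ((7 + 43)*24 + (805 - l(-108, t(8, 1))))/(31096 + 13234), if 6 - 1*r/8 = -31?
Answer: 2293/44330 ≈ 0.051726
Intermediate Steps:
r = 296 (r = 48 - 8*(-31) = 48 + 248 = 296)
l(A, P) = -296 + P (l(A, P) = (3*0 + P) - 1*296 = (0 + P) - 296 = P - 296 = -296 + P)
((7 + 43)*24 + (805 - l(-108, t(8, 1))))/(31096 + 13234) = ((7 + 43)*24 + (805 - (-296 + 8)))/(31096 + 13234) = (50*24 + (805 - 1*(-288)))/44330 = (1200 + (805 + 288))*(1/44330) = (1200 + 1093)*(1/44330) = 2293*(1/44330) = 2293/44330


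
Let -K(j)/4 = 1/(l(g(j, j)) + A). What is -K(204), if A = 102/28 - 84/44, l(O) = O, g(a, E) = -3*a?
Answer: -616/93981 ≈ -0.0065545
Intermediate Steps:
A = 267/154 (A = 102*(1/28) - 84*1/44 = 51/14 - 21/11 = 267/154 ≈ 1.7338)
K(j) = -4/(267/154 - 3*j) (K(j) = -4/(-3*j + 267/154) = -4/(267/154 - 3*j))
-K(204) = -616/(3*(-89 + 154*204)) = -616/(3*(-89 + 31416)) = -616/(3*31327) = -1*616/93981 = -616/93981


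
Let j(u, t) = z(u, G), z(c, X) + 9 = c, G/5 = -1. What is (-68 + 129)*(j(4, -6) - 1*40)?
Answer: -2745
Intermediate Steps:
G = -5 (G = 5*(-1) = -5)
z(c, X) = -9 + c
j(u, t) = -9 + u
(-68 + 129)*(j(4, -6) - 1*40) = (-68 + 129)*((-9 + 4) - 1*40) = 61*(-5 - 40) = 61*(-45) = -2745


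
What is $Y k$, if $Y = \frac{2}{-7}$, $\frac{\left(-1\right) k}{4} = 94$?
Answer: $\frac{752}{7} \approx 107.43$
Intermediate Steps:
$k = -376$ ($k = \left(-4\right) 94 = -376$)
$Y = - \frac{2}{7}$ ($Y = 2 \left(- \frac{1}{7}\right) = - \frac{2}{7} \approx -0.28571$)
$Y k = \left(- \frac{2}{7}\right) \left(-376\right) = \frac{752}{7}$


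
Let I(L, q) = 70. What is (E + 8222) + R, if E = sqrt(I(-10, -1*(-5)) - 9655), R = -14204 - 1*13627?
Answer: -19609 + 3*I*sqrt(1065) ≈ -19609.0 + 97.903*I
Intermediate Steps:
R = -27831 (R = -14204 - 13627 = -27831)
E = 3*I*sqrt(1065) (E = sqrt(70 - 9655) = sqrt(-9585) = 3*I*sqrt(1065) ≈ 97.903*I)
(E + 8222) + R = (3*I*sqrt(1065) + 8222) - 27831 = (8222 + 3*I*sqrt(1065)) - 27831 = -19609 + 3*I*sqrt(1065)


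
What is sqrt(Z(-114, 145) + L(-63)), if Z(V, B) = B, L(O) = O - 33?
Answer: 7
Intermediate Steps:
L(O) = -33 + O
sqrt(Z(-114, 145) + L(-63)) = sqrt(145 + (-33 - 63)) = sqrt(145 - 96) = sqrt(49) = 7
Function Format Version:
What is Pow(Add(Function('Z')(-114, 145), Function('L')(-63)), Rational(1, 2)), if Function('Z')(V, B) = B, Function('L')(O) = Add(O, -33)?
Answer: 7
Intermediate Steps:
Function('L')(O) = Add(-33, O)
Pow(Add(Function('Z')(-114, 145), Function('L')(-63)), Rational(1, 2)) = Pow(Add(145, Add(-33, -63)), Rational(1, 2)) = Pow(Add(145, -96), Rational(1, 2)) = Pow(49, Rational(1, 2)) = 7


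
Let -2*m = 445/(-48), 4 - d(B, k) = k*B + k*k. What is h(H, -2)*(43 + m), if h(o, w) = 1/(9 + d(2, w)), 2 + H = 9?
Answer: 4573/1248 ≈ 3.6643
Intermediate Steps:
d(B, k) = 4 - k² - B*k (d(B, k) = 4 - (k*B + k*k) = 4 - (B*k + k²) = 4 - (k² + B*k) = 4 + (-k² - B*k) = 4 - k² - B*k)
H = 7 (H = -2 + 9 = 7)
h(o, w) = 1/(13 - w² - 2*w) (h(o, w) = 1/(9 + (4 - w² - 1*2*w)) = 1/(9 + (4 - w² - 2*w)) = 1/(13 - w² - 2*w))
m = 445/96 (m = -445/(2*(-48)) = -445*(-1)/(2*48) = -½*(-445/48) = 445/96 ≈ 4.6354)
h(H, -2)*(43 + m) = (-1/(-13 + (-2)² + 2*(-2)))*(43 + 445/96) = -1/(-13 + 4 - 4)*(4573/96) = -1/(-13)*(4573/96) = -1*(-1/13)*(4573/96) = (1/13)*(4573/96) = 4573/1248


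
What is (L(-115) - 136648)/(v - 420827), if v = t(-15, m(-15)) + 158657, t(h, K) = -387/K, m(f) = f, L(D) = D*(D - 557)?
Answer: 296840/1310721 ≈ 0.22647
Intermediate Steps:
L(D) = D*(-557 + D)
v = 793414/5 (v = -387/(-15) + 158657 = -387*(-1/15) + 158657 = 129/5 + 158657 = 793414/5 ≈ 1.5868e+5)
(L(-115) - 136648)/(v - 420827) = (-115*(-557 - 115) - 136648)/(793414/5 - 420827) = (-115*(-672) - 136648)/(-1310721/5) = (77280 - 136648)*(-5/1310721) = -59368*(-5/1310721) = 296840/1310721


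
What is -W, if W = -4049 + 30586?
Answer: -26537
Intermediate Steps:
W = 26537
-W = -1*26537 = -26537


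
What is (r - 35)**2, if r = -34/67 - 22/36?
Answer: 1897386481/1454436 ≈ 1304.6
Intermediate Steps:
r = -1349/1206 (r = -34*1/67 - 22*1/36 = -34/67 - 11/18 = -1349/1206 ≈ -1.1186)
(r - 35)**2 = (-1349/1206 - 35)**2 = (-43559/1206)**2 = 1897386481/1454436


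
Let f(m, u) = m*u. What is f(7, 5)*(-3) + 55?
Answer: -50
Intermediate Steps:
f(7, 5)*(-3) + 55 = (7*5)*(-3) + 55 = 35*(-3) + 55 = -105 + 55 = -50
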